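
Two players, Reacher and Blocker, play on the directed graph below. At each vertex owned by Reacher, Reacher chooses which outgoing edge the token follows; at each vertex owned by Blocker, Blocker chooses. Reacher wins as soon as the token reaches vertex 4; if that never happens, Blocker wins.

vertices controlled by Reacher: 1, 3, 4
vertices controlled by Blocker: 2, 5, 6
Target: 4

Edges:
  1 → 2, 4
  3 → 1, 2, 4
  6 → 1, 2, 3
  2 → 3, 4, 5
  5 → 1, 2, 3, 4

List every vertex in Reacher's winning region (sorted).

1, 3, 4

A0 = {4}
A1: add {1, 3} — 1 (Reacher) has 1→4; 3 (Reacher) has 3→4.
A2 = A1; e.g. 2 (Blocker) can still go to 5. Fixed point.
Reacher's winning region = {1, 3, 4}.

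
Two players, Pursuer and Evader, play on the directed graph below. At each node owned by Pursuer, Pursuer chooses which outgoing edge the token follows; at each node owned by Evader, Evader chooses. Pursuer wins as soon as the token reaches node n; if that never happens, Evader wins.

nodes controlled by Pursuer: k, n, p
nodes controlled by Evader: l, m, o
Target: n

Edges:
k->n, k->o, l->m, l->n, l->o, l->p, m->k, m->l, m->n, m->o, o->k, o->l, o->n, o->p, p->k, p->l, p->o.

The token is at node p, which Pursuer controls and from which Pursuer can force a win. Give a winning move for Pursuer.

k

A0 = {n}
A1: add {k} — k (Pursuer) has k→n.
A2: add {p} — p (Pursuer) has p→k.
A3 = A2; e.g. l (Evader) can still go to m. Fixed point.
From p, successor k is in the attractor (rank 1); the other successors l, o are not.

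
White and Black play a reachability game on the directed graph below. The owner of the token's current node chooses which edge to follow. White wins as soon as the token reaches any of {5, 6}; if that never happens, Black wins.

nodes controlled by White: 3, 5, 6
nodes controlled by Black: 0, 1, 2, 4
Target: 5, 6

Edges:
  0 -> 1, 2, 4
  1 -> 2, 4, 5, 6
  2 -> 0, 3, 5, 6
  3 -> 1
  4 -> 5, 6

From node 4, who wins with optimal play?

A0 = {5, 6}
A1: add {4} — 4 (Black): all of {5, 6} already in.
A2 = A1; e.g. 0 (Black) can still go to 1. Fixed point.
4 ∈ A1, so White can force the target.

White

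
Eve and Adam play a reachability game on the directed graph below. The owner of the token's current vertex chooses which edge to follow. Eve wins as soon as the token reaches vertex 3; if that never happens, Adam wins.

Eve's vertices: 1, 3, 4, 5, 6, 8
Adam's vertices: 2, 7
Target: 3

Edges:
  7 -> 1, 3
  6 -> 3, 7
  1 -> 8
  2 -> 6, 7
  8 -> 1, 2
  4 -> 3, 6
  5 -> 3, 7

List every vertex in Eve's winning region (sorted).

A0 = {3}
A1: add {4, 5, 6} — 4 (Eve) has 4→3; 5 (Eve) has 5→3; 6 (Eve) has 6→3.
A2 = A1; e.g. 1 (Eve) has no edge into A1. Fixed point.
Eve's winning region = {3, 4, 5, 6}.

3, 4, 5, 6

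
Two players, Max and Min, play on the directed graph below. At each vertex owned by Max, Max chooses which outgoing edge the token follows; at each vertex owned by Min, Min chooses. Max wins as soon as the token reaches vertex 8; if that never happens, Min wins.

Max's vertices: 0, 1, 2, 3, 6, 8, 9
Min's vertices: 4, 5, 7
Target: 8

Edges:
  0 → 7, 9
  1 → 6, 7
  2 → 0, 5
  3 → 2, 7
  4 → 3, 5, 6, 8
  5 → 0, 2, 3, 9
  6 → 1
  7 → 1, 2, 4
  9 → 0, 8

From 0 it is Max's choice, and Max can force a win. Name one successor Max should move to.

9

A0 = {8}
A1: add {9} — 9 (Max) has 9→8.
A2: add {0} — 0 (Max) has 0→9.
A3: add {2} — 2 (Max) has 2→0.
A4: add {3} — 3 (Max) has 3→2.
A5: add {5} — 5 (Min): all of {0, 2, 3, 9} already in.
A6 = A5; e.g. 1 (Max) has no edge into A5. Fixed point.
From 0, successor 9 is in the attractor (rank 1); the other successor 7 is not.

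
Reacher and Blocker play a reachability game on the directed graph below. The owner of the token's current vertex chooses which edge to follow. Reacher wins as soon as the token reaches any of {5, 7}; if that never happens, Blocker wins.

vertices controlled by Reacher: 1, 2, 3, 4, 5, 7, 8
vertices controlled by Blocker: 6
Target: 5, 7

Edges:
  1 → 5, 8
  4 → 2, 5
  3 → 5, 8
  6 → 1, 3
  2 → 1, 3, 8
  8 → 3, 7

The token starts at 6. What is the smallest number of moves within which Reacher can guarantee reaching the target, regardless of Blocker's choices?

2

A0 = {5, 7}
A1: add {1, 3, 4, 8} — 1 (Reacher) has 1→5; 3 (Reacher) has 3→5; 4 (Reacher) has 4→5; 8 (Reacher) has 8→7.
A2: add {2, 6} — 2 (Reacher) has 2→1; 6 (Blocker): all of {1, 3} already in.
A2 = all vertices. Fixed point.
6 enters the attractor at level 2, so Reacher can force the target in 2 moves from there.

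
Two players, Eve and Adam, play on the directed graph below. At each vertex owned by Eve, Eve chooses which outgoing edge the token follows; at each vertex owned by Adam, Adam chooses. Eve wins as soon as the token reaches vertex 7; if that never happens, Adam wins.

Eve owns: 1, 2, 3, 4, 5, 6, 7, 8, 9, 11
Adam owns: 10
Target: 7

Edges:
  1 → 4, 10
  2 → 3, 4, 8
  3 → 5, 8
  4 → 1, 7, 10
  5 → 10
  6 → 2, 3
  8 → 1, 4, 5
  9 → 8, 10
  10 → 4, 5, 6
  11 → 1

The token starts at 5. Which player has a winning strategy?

Adam

A0 = {7}
A1: add {4} — 4 (Eve) has 4→7.
A2: add {1, 2, 8} — 1 (Eve) has 1→4; 2 (Eve) has 2→4; 8 (Eve) has 8→4.
A3: add {3, 6, 9, 11} — 3 (Eve) has 3→8; 6 (Eve) has 6→2; 9 (Eve) has 9→8; 11 (Eve) has 11→1.
A4 = A3; e.g. 5 (Eve) has no edge into A3. Fixed point.
5 never enters the attractor, so Adam can avoid the target forever.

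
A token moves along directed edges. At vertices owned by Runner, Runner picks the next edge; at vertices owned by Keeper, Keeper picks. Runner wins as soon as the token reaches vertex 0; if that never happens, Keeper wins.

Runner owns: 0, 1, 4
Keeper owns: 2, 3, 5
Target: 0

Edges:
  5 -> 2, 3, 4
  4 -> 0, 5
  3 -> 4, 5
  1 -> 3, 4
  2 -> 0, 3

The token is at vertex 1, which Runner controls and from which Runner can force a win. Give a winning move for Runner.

4

A0 = {0}
A1: add {4} — 4 (Runner) has 4→0.
A2: add {1} — 1 (Runner) has 1→4.
A3 = A2; e.g. 2 (Keeper) can still go to 3. Fixed point.
From 1, successor 4 is in the attractor (rank 1); the other successor 3 is not.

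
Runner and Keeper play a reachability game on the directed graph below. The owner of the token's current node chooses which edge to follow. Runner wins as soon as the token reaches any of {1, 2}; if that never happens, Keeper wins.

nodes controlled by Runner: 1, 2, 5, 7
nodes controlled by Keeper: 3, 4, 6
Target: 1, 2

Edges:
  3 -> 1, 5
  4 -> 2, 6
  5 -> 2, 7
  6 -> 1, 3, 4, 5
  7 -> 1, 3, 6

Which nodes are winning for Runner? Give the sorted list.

1, 2, 3, 5, 7

A0 = {1, 2}
A1: add {5, 7} — 5 (Runner) has 5→2; 7 (Runner) has 7→1.
A2: add {3} — 3 (Keeper): all of {1, 5} already in.
A3 = A2; e.g. 4 (Keeper) can still go to 6. Fixed point.
Runner's winning region = {1, 2, 3, 5, 7}.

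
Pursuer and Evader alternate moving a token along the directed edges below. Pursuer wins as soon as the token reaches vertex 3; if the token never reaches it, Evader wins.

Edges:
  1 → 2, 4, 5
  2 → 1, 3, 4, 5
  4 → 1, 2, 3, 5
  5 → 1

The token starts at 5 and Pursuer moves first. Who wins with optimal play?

Track states (vertex, player-to-move).
A0 = {(3,Pursuer), (3,Evader)}
A1: add {(2,Pursuer), (4,Pursuer)}.
A2 = A1; e.g. (1,Pursuer) stays out. (5,Pursuer) never enters ⇒ Evader avoids the target.

Evader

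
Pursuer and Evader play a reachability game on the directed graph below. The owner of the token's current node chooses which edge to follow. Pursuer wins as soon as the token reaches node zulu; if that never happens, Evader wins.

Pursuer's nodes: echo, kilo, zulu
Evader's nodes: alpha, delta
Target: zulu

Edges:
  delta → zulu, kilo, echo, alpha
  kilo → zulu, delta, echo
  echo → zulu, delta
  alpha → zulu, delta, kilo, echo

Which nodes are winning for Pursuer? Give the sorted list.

echo, kilo, zulu

A0 = {zulu}
A1: add {echo, kilo} — kilo (Pursuer) has kilo→zulu; echo (Pursuer) has echo→zulu.
A2 = A1; e.g. delta (Evader) can still go to alpha. Fixed point.
Pursuer's winning region = {echo, kilo, zulu}.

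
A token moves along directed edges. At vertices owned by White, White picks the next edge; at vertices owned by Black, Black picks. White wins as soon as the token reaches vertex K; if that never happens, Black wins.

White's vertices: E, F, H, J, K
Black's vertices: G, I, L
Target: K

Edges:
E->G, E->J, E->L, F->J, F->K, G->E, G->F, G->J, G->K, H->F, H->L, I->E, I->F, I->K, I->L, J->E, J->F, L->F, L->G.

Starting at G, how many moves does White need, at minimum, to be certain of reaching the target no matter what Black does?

4

A0 = {K}
A1: add {F} — F (White) has F→K.
A2: add {H, J} — H (White) has H→F; J (White) has J→F.
A3: add {E} — E (White) has E→J.
A4: add {G} — G (Black): all of {E, F, J, K} already in.
G enters the attractor at level 4, so White can force the target in 4 moves from there.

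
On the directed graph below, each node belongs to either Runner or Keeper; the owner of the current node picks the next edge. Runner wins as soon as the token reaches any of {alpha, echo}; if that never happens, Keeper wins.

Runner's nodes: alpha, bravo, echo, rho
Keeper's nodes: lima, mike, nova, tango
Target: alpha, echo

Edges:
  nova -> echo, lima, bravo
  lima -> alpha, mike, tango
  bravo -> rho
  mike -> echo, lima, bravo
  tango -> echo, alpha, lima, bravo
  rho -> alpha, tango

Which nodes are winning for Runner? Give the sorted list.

alpha, bravo, echo, rho

A0 = {alpha, echo}
A1: add {rho} — rho (Runner) has rho→alpha.
A2: add {bravo} — bravo (Runner) has bravo→rho.
A3 = A2; e.g. nova (Keeper) can still go to lima. Fixed point.
Runner's winning region = {alpha, bravo, echo, rho}.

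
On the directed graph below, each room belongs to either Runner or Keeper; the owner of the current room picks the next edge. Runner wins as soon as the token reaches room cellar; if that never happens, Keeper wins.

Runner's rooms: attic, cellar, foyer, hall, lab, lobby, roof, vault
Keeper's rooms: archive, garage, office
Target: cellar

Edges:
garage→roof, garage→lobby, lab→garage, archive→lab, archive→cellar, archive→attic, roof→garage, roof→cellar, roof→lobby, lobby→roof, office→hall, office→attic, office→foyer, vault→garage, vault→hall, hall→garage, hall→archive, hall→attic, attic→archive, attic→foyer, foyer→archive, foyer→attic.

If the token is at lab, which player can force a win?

A0 = {cellar}
A1: add {roof} — roof (Runner) has roof→cellar.
A2: add {lobby} — lobby (Runner) has lobby→roof.
A3: add {garage} — garage (Keeper): all of {roof, lobby} already in.
A4: add {hall, lab, vault} — lab (Runner) has lab→garage; vault (Runner) has vault→garage; hall (Runner) has hall→garage.
A5 = A4; e.g. archive (Keeper) can still go to attic. Fixed point.
lab ∈ A4, so Runner can force the target.

Runner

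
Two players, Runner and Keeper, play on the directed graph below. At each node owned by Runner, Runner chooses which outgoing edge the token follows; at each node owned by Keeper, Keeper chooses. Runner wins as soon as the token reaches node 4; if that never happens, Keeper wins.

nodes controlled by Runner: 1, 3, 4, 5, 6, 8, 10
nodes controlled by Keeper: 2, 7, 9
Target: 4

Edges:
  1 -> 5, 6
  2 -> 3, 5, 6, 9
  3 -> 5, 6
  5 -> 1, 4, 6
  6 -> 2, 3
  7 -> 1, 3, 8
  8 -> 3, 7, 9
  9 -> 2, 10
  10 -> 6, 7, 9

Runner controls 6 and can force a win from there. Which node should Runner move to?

3

A0 = {4}
A1: add {5} — 5 (Runner) has 5→4.
A2: add {1, 3} — 1 (Runner) has 1→5; 3 (Runner) has 3→5.
A3: add {6, 8} — 6 (Runner) has 6→3; 8 (Runner) has 8→3.
A4: add {7, 10} — 7 (Keeper): all of {1, 3, 8} already in; 10 (Runner) has 10→6.
A5 = A4; e.g. 2 (Keeper) can still go to 9. Fixed point.
From 6, successor 3 is in the attractor (rank 2); the other successor 2 is not.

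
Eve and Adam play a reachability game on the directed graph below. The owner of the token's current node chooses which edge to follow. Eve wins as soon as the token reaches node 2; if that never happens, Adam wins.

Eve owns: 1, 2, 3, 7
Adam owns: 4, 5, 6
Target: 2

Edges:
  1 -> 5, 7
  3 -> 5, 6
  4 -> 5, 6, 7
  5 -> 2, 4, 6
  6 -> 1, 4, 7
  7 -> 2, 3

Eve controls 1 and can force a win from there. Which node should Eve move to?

A0 = {2}
A1: add {7} — 7 (Eve) has 7→2.
A2: add {1} — 1 (Eve) has 1→7.
A3 = A2; e.g. 3 (Eve) has no edge into A2. Fixed point.
From 1, successor 7 is in the attractor (rank 1); the other successor 5 is not.

7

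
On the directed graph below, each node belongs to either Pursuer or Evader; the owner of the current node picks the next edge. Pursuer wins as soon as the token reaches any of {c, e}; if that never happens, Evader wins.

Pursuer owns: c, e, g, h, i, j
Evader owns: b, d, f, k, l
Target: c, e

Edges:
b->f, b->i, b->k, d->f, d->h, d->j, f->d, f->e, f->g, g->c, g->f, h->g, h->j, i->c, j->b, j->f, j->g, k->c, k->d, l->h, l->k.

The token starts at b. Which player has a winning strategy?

A0 = {c, e}
A1: add {g, i} — g (Pursuer) has g→c; i (Pursuer) has i→c.
A2: add {h, j} — h (Pursuer) has h→g; j (Pursuer) has j→g.
A3 = A2; e.g. b (Evader) can still go to f. Fixed point.
b never enters the attractor, so Evader can avoid the target forever.

Evader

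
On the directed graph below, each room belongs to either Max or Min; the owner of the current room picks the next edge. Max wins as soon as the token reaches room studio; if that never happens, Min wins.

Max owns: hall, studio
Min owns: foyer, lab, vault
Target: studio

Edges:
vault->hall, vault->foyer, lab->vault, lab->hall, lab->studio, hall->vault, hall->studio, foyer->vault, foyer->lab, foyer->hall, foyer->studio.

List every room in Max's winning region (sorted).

A0 = {studio}
A1: add {hall} — hall (Max) has hall→studio.
A2 = A1; e.g. vault (Min) can still go to foyer. Fixed point.
Max's winning region = {hall, studio}.

hall, studio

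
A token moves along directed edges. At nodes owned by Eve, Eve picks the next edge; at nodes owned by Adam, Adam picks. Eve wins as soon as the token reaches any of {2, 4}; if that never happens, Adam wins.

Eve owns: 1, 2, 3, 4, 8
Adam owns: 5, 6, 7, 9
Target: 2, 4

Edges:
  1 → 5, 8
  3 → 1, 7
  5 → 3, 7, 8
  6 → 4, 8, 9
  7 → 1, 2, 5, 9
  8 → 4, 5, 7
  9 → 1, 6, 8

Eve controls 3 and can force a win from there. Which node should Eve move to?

A0 = {2, 4}
A1: add {8} — 8 (Eve) has 8→4.
A2: add {1} — 1 (Eve) has 1→8.
A3: add {3} — 3 (Eve) has 3→1.
A4 = A3; e.g. 5 (Adam) can still go to 7. Fixed point.
From 3, successor 1 is in the attractor (rank 2); the other successor 7 is not.

1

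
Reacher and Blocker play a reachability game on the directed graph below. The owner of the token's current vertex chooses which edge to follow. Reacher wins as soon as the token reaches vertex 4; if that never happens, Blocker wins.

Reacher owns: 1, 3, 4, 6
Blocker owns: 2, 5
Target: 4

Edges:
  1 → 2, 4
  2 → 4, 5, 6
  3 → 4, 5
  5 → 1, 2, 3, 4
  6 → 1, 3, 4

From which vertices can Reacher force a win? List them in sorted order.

1, 3, 4, 6

A0 = {4}
A1: add {1, 3, 6} — 1 (Reacher) has 1→4; 3 (Reacher) has 3→4; 6 (Reacher) has 6→4.
A2 = A1; e.g. 2 (Blocker) can still go to 5. Fixed point.
Reacher's winning region = {1, 3, 4, 6}.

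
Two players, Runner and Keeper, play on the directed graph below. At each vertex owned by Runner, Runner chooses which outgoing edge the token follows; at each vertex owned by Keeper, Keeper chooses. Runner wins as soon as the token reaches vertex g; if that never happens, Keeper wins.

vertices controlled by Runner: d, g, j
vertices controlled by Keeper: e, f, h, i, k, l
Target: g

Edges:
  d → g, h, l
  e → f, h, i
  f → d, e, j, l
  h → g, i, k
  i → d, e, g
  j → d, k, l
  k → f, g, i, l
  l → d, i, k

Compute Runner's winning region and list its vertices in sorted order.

A0 = {g}
A1: add {d} — d (Runner) has d→g.
A2: add {j} — j (Runner) has j→d.
A3 = A2; e.g. e (Keeper) can still go to f. Fixed point.
Runner's winning region = {d, g, j}.

d, g, j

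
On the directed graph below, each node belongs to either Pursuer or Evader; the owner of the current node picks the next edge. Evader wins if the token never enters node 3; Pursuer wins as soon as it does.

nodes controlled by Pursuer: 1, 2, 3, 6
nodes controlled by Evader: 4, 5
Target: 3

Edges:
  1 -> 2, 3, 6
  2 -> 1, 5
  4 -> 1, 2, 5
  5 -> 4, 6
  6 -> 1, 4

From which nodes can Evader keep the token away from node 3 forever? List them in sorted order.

A0 = {3}
A1: add {1} — 1 (Pursuer) has 1→3.
A2: add {2, 6} — 2 (Pursuer) has 2→1; 6 (Pursuer) has 6→1.
A3 = A2; e.g. 4 (Evader) can still go to 5. Fixed point.
Pursuer's attractor = {1, 2, 3, 6}; Evader avoids the target exactly from the complement.

4, 5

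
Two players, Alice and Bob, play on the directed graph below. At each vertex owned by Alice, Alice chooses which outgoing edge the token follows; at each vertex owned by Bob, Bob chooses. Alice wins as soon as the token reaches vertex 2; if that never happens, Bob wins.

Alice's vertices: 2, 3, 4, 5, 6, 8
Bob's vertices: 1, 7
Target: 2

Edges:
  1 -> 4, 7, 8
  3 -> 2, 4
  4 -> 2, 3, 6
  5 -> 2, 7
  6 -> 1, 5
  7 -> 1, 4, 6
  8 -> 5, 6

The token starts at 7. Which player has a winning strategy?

Bob

A0 = {2}
A1: add {3, 4, 5} — 3 (Alice) has 3→2; 4 (Alice) has 4→2; 5 (Alice) has 5→2.
A2: add {6, 8} — 6 (Alice) has 6→5; 8 (Alice) has 8→5.
A3 = A2; e.g. 1 (Bob) can still go to 7. Fixed point.
7 never enters the attractor, so Bob can avoid the target forever.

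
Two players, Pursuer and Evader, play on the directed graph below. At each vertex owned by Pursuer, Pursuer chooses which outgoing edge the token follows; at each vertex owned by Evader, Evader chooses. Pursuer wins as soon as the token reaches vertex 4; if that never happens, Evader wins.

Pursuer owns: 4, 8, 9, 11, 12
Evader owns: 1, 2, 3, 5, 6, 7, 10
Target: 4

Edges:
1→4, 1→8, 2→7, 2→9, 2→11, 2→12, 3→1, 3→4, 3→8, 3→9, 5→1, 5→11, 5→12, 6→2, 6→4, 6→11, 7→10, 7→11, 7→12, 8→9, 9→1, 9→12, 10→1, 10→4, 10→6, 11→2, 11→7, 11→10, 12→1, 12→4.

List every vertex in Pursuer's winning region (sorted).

1, 3, 4, 8, 9, 12

A0 = {4}
A1: add {12} — 12 (Pursuer) has 12→4.
A2: add {9} — 9 (Pursuer) has 9→12.
A3: add {8} — 8 (Pursuer) has 8→9.
A4: add {1} — 1 (Evader): all of {4, 8} already in.
A5: add {3} — 3 (Evader): all of {1, 4, 8, 9} already in.
A6 = A5; e.g. 2 (Evader) can still go to 7. Fixed point.
Pursuer's winning region = {1, 3, 4, 8, 9, 12}.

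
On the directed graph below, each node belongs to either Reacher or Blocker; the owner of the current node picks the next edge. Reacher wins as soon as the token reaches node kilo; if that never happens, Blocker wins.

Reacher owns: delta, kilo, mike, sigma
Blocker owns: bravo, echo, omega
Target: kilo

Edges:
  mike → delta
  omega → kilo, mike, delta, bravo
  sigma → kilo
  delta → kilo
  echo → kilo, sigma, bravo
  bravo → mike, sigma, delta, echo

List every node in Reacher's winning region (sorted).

delta, kilo, mike, sigma

A0 = {kilo}
A1: add {delta, sigma} — sigma (Reacher) has sigma→kilo; delta (Reacher) has delta→kilo.
A2: add {mike} — mike (Reacher) has mike→delta.
A3 = A2; e.g. omega (Blocker) can still go to bravo. Fixed point.
Reacher's winning region = {delta, kilo, mike, sigma}.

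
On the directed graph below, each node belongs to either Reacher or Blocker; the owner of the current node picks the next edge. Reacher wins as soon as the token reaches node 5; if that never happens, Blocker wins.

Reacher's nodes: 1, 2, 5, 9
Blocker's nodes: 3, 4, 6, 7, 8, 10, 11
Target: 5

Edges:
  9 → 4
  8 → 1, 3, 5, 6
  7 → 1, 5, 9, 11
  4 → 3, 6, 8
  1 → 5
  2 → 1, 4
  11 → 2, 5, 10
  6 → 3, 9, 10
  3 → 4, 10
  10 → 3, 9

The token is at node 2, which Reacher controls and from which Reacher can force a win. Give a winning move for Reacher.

1

A0 = {5}
A1: add {1} — 1 (Reacher) has 1→5.
A2: add {2} — 2 (Reacher) has 2→1.
A3 = A2; e.g. 3 (Blocker) can still go to 4. Fixed point.
From 2, successor 1 is in the attractor (rank 1); the other successor 4 is not.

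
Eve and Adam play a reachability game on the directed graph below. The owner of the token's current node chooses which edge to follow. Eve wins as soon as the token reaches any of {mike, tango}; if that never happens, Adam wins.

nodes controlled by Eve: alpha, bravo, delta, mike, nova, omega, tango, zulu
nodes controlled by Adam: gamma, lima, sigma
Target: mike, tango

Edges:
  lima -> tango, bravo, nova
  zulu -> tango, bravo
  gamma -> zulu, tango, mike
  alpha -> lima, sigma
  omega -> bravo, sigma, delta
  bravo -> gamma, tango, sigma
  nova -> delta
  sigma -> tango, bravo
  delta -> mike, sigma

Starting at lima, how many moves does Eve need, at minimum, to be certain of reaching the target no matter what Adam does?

A0 = {mike, tango}
A1: add {bravo, delta, zulu} — zulu (Eve) has zulu→tango; bravo (Eve) has bravo→tango; delta (Eve) has delta→mike.
A2: add {gamma, nova, omega, sigma} — gamma (Adam): all of {zulu, tango, mike} already in; omega (Eve) has omega→bravo; nova (Eve) has nova→delta; sigma (Adam): all of {tango, bravo} already in.
A3: add {alpha, lima} — lima (Adam): all of {tango, bravo, nova} already in; alpha (Eve) has alpha→sigma.
A3 = all vertices. Fixed point.
lima enters the attractor at level 3, so Eve can force the target in 3 moves from there.

3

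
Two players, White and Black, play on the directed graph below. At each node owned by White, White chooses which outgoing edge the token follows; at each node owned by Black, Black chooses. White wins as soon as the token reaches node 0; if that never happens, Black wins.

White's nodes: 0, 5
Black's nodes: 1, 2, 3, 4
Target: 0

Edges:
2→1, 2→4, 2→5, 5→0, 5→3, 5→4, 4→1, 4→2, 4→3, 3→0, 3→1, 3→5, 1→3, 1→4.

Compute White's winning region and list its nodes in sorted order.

0, 5

A0 = {0}
A1: add {5} — 5 (White) has 5→0.
A2 = A1; e.g. 1 (Black) can still go to 3. Fixed point.
White's winning region = {0, 5}.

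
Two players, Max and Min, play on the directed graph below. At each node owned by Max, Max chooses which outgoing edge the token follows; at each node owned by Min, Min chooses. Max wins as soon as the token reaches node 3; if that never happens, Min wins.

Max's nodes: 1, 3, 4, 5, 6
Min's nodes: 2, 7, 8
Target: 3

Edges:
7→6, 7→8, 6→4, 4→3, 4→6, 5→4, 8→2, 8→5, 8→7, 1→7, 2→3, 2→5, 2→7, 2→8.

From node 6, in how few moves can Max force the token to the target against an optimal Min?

2

A0 = {3}
A1: add {4} — 4 (Max) has 4→3.
A2: add {5, 6} — 5 (Max) has 5→4; 6 (Max) has 6→4.
A3 = A2; e.g. 1 (Max) has no edge into A2. Fixed point.
6 enters the attractor at level 2, so Max can force the target in 2 moves from there.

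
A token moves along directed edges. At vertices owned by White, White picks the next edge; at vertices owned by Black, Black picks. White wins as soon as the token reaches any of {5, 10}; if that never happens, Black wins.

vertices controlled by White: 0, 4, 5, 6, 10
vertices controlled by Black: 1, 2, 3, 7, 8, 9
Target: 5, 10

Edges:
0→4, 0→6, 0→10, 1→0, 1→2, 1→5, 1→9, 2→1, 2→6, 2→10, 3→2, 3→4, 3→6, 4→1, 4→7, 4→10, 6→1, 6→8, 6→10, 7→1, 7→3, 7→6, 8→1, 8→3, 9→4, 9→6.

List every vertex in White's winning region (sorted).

A0 = {5, 10}
A1: add {0, 4, 6} — 0 (White) has 0→10; 4 (White) has 4→10; 6 (White) has 6→10.
A2: add {9} — 9 (Black): all of {4, 6} already in.
A3 = A2; e.g. 1 (Black) can still go to 2. Fixed point.
White's winning region = {0, 4, 5, 6, 9, 10}.

0, 4, 5, 6, 9, 10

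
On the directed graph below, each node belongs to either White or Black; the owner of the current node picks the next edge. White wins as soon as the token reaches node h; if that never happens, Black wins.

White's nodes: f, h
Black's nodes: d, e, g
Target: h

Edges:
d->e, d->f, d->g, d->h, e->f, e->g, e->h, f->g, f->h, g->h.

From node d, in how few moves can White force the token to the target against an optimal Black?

3

A0 = {h}
A1: add {f, g} — f (White) has f→h; g (Black): all of {h} already in.
A2: add {e} — e (Black): all of {f, g, h} already in.
A3: add {d} — d (Black): all of {e, f, g, h} already in.
A3 = all vertices. Fixed point.
d enters the attractor at level 3, so White can force the target in 3 moves from there.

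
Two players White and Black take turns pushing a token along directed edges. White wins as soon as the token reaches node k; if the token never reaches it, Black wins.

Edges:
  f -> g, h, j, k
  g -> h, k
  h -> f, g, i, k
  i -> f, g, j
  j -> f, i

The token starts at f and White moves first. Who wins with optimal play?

White

Track states (vertex, player-to-move).
A0 = {(k,White), (k,Black)}
A1: add {(f,White), (g,White), (h,White)}.
(f,White) ∈ A1 ⇒ White forces the target.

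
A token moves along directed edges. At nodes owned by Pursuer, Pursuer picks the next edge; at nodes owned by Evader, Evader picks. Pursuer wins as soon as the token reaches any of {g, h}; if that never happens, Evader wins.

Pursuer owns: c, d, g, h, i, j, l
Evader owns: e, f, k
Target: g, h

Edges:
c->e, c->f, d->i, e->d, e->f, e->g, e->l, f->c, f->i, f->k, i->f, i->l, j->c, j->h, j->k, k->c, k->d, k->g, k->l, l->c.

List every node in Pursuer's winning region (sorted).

g, h, j

A0 = {g, h}
A1: add {j} — j (Pursuer) has j→h.
A2 = A1; e.g. c (Pursuer) has no edge into A1. Fixed point.
Pursuer's winning region = {g, h, j}.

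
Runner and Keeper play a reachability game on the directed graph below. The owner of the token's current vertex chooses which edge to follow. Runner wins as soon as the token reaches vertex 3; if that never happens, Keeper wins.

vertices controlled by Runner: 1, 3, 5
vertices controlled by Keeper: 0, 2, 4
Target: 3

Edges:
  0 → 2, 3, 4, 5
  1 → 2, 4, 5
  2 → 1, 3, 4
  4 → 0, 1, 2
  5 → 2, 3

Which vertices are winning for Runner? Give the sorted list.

A0 = {3}
A1: add {5} — 5 (Runner) has 5→3.
A2: add {1} — 1 (Runner) has 1→5.
A3 = A2; e.g. 0 (Keeper) can still go to 2. Fixed point.
Runner's winning region = {1, 3, 5}.

1, 3, 5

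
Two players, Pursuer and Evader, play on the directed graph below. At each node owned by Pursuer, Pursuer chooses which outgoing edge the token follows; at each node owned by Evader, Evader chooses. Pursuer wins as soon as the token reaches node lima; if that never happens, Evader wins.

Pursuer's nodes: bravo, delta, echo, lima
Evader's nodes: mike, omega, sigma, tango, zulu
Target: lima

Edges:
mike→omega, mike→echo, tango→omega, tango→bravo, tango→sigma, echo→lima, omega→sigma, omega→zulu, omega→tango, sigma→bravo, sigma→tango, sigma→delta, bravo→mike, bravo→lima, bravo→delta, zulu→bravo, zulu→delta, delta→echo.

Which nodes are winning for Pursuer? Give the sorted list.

bravo, delta, echo, lima, zulu

A0 = {lima}
A1: add {bravo, echo} — bravo (Pursuer) has bravo→lima; echo (Pursuer) has echo→lima.
A2: add {delta} — delta (Pursuer) has delta→echo.
A3: add {zulu} — zulu (Evader): all of {bravo, delta} already in.
A4 = A3; e.g. omega (Evader) can still go to sigma. Fixed point.
Pursuer's winning region = {bravo, delta, echo, lima, zulu}.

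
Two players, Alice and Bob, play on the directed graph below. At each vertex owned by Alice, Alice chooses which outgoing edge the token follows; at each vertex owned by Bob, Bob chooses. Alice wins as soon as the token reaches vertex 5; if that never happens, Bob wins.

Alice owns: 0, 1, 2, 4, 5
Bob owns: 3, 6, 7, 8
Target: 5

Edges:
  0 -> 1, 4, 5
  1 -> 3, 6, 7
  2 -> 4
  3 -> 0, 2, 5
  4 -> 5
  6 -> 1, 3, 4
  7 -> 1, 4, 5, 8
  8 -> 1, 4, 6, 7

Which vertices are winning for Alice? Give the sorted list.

A0 = {5}
A1: add {0, 4} — 0 (Alice) has 0→5; 4 (Alice) has 4→5.
A2: add {2} — 2 (Alice) has 2→4.
A3: add {3} — 3 (Bob): all of {0, 2, 5} already in.
A4: add {1} — 1 (Alice) has 1→3.
A5: add {6} — 6 (Bob): all of {1, 3, 4} already in.
A6 = A5; e.g. 7 (Bob) can still go to 8. Fixed point.
Alice's winning region = {0, 1, 2, 3, 4, 5, 6}.

0, 1, 2, 3, 4, 5, 6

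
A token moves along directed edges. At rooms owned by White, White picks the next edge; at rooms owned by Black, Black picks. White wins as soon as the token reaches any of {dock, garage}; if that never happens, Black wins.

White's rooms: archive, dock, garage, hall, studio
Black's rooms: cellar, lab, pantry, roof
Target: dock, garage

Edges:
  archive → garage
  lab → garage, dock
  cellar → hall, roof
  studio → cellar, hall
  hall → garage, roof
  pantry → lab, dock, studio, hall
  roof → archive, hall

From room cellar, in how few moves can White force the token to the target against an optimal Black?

3

A0 = {dock, garage}
A1: add {archive, hall, lab} — archive (White) has archive→garage; lab (Black): all of {garage, dock} already in; hall (White) has hall→garage.
A2: add {roof, studio} — studio (White) has studio→hall; roof (Black): all of {archive, hall} already in.
A3: add {cellar, pantry} — cellar (Black): all of {hall, roof} already in; pantry (Black): all of {lab, dock, studio, hall} already in.
A3 = all vertices. Fixed point.
cellar enters the attractor at level 3, so White can force the target in 3 moves from there.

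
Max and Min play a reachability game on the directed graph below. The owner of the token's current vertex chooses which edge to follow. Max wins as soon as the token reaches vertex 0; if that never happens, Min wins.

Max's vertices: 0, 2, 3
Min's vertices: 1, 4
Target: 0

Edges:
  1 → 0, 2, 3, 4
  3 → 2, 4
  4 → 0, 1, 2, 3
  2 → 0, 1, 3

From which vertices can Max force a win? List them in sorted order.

0, 2, 3

A0 = {0}
A1: add {2} — 2 (Max) has 2→0.
A2: add {3} — 3 (Max) has 3→2.
A3 = A2; e.g. 1 (Min) can still go to 4. Fixed point.
Max's winning region = {0, 2, 3}.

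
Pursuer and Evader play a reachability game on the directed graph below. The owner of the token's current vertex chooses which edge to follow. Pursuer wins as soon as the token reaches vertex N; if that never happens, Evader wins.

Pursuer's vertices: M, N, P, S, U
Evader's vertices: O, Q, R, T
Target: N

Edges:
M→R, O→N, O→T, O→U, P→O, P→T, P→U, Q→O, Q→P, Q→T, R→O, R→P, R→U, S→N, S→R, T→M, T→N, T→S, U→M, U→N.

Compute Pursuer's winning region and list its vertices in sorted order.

N, P, S, U

A0 = {N}
A1: add {S, U} — S (Pursuer) has S→N; U (Pursuer) has U→N.
A2: add {P} — P (Pursuer) has P→U.
A3 = A2; e.g. M (Pursuer) has no edge into A2. Fixed point.
Pursuer's winning region = {N, P, S, U}.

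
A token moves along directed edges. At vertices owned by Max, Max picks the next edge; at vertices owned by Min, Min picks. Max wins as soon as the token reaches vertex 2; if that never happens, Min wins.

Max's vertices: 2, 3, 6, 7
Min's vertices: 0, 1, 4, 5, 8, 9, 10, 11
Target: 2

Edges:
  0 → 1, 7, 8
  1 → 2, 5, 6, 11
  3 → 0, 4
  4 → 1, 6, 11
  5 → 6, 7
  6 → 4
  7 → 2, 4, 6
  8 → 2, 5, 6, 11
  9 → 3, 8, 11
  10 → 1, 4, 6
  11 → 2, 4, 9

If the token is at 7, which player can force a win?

Max

A0 = {2}
A1: add {7} — 7 (Max) has 7→2.
A2 = A1; e.g. 0 (Min) can still go to 1. Fixed point.
7 ∈ A1, so Max can force the target.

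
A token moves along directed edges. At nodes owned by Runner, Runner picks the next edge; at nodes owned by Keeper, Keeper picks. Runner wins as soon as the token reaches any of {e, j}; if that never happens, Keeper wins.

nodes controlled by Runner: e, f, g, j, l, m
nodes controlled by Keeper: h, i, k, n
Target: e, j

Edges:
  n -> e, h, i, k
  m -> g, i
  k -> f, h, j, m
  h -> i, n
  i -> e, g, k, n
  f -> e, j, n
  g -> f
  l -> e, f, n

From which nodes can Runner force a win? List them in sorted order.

e, f, g, j, l, m

A0 = {e, j}
A1: add {f, l} — f (Runner) has f→e; l (Runner) has l→e.
A2: add {g} — g (Runner) has g→f.
A3: add {m} — m (Runner) has m→g.
A4 = A3; e.g. h (Keeper) can still go to i. Fixed point.
Runner's winning region = {e, f, g, j, l, m}.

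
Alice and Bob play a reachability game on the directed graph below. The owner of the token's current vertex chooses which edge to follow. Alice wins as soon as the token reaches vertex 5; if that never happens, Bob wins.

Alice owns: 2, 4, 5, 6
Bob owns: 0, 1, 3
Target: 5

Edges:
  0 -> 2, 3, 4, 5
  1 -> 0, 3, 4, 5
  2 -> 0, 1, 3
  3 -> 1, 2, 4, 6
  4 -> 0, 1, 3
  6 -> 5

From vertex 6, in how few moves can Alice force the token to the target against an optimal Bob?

1

A0 = {5}
A1: add {6} — 6 (Alice) has 6→5.
A2 = A1; e.g. 0 (Bob) can still go to 2. Fixed point.
6 enters the attractor at level 1, so Alice can force the target in 1 move from there.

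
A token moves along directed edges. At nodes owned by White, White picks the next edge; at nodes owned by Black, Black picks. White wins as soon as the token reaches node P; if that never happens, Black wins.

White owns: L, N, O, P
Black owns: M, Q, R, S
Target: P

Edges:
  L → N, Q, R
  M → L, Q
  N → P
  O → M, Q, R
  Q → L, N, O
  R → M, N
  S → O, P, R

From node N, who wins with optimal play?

White

A0 = {P}
A1: add {N} — N (White) has N→P.
N ∈ A1, so White can force the target.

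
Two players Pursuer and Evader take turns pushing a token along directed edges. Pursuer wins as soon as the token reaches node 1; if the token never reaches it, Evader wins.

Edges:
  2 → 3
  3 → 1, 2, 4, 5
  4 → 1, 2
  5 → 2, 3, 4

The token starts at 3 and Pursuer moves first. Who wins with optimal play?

Pursuer

Track states (vertex, player-to-move).
A0 = {(1,Pursuer), (1,Evader)}
A1: add {(3,Pursuer), (4,Pursuer)}.
(3,Pursuer) ∈ A1 ⇒ Pursuer forces the target.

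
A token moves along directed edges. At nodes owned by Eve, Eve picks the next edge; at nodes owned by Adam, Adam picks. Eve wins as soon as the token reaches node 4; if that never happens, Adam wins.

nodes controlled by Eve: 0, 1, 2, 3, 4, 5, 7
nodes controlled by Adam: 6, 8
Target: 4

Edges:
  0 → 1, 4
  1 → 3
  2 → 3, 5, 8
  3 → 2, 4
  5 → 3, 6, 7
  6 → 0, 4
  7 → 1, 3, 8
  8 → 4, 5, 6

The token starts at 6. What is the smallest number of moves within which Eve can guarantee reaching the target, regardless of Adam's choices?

2

A0 = {4}
A1: add {0, 3} — 0 (Eve) has 0→4; 3 (Eve) has 3→4.
A2: add {1, 2, 5, 6, 7} — 1 (Eve) has 1→3; 2 (Eve) has 2→3; 5 (Eve) has 5→3; 6 (Adam): all of {0, 4} already in; 7 (Eve) has 7→3.
6 enters the attractor at level 2, so Eve can force the target in 2 moves from there.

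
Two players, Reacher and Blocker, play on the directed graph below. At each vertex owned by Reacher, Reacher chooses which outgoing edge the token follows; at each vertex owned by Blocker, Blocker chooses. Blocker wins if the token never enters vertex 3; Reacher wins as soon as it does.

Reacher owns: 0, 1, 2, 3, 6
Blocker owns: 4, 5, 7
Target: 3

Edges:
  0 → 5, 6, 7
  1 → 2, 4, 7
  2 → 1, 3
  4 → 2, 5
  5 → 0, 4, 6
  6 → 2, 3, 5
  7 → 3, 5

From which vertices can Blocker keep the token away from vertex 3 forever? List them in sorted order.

A0 = {3}
A1: add {2, 6} — 2 (Reacher) has 2→3; 6 (Reacher) has 6→3.
A2: add {0, 1} — 0 (Reacher) has 0→6; 1 (Reacher) has 1→2.
A3 = A2; e.g. 4 (Blocker) can still go to 5. Fixed point.
Reacher's attractor = {0, 1, 2, 3, 6}; Blocker avoids the target exactly from the complement.

4, 5, 7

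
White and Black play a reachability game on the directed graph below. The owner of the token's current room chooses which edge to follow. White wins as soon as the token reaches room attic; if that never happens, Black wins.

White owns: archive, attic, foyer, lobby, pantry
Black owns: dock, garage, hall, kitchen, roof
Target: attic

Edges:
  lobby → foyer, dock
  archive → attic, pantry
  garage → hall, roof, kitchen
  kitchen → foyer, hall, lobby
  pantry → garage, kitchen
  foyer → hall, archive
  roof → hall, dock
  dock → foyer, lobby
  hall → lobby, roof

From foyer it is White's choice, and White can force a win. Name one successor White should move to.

A0 = {attic}
A1: add {archive} — archive (White) has archive→attic.
A2: add {foyer} — foyer (White) has foyer→archive.
A3: add {lobby} — lobby (White) has lobby→foyer.
A4: add {dock} — dock (Black): all of {foyer, lobby} already in.
A5 = A4; e.g. garage (Black) can still go to hall. Fixed point.
From foyer, successor archive is in the attractor (rank 1); the other successor hall is not.

archive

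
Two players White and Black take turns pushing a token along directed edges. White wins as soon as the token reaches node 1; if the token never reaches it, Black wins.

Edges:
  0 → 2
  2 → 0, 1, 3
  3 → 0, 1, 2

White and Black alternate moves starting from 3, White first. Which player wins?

White

Track states (vertex, player-to-move).
A0 = {(1,White), (1,Black)}
A1: add {(2,White), (3,White)}.
(3,White) ∈ A1 ⇒ White forces the target.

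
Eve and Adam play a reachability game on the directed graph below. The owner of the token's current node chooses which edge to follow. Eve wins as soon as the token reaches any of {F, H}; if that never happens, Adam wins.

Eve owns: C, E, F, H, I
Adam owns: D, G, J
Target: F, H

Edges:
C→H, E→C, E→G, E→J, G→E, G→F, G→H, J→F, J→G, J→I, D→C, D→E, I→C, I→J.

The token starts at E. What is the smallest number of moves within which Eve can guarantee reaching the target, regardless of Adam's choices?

A0 = {F, H}
A1: add {C} — C (Eve) has C→H.
A2: add {E, I} — E (Eve) has E→C; I (Eve) has I→C.
E enters the attractor at level 2, so Eve can force the target in 2 moves from there.

2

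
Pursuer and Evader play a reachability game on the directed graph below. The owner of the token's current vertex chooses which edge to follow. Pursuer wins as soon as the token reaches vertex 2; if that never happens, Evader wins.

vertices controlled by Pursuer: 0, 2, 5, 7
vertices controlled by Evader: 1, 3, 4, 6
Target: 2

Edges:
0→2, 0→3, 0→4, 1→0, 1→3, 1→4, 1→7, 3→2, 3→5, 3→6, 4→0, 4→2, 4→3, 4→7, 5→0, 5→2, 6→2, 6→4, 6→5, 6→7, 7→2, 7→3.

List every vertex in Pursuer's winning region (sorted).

A0 = {2}
A1: add {0, 5, 7} — 0 (Pursuer) has 0→2; 5 (Pursuer) has 5→2; 7 (Pursuer) has 7→2.
A2 = A1; e.g. 1 (Evader) can still go to 3. Fixed point.
Pursuer's winning region = {0, 2, 5, 7}.

0, 2, 5, 7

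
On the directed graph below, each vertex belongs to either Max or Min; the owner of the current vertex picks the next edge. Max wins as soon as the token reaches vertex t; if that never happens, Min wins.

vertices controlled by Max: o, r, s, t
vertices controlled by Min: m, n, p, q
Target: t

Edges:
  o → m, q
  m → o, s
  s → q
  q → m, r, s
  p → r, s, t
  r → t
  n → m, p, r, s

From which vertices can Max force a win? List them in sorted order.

r, t

A0 = {t}
A1: add {r} — r (Max) has r→t.
A2 = A1; e.g. m (Min) can still go to o. Fixed point.
Max's winning region = {r, t}.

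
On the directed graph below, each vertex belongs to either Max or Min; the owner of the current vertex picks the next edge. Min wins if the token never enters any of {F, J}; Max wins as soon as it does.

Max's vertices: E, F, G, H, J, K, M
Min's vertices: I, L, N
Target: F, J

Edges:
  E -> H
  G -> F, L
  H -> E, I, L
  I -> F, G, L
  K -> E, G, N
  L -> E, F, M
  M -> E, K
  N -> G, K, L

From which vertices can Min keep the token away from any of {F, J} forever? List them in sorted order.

A0 = {F, J}
A1: add {G} — G (Max) has G→F.
A2: add {K} — K (Max) has K→G.
A3: add {M} — M (Max) has M→K.
A4 = A3; e.g. E (Max) has no edge into A3. Fixed point.
Max's attractor = {F, G, J, K, M}; Min avoids the target exactly from the complement.

E, H, I, L, N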